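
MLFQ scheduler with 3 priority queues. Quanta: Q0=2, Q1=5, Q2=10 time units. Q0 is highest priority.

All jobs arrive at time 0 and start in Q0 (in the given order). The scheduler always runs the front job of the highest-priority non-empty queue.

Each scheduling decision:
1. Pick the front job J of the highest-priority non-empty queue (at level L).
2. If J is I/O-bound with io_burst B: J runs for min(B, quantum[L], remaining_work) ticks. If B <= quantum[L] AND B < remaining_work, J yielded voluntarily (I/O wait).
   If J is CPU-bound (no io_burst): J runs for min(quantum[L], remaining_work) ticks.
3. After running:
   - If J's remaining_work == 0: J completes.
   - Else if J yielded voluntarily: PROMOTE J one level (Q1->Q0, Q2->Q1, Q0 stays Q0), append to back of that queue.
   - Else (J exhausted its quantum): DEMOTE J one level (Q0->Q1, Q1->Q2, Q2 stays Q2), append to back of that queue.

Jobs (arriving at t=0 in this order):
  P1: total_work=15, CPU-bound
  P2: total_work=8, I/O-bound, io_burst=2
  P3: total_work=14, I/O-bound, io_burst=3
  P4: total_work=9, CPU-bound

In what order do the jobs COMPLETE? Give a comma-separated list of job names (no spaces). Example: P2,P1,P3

t=0-2: P1@Q0 runs 2, rem=13, quantum used, demote→Q1. Q0=[P2,P3,P4] Q1=[P1] Q2=[]
t=2-4: P2@Q0 runs 2, rem=6, I/O yield, promote→Q0. Q0=[P3,P4,P2] Q1=[P1] Q2=[]
t=4-6: P3@Q0 runs 2, rem=12, quantum used, demote→Q1. Q0=[P4,P2] Q1=[P1,P3] Q2=[]
t=6-8: P4@Q0 runs 2, rem=7, quantum used, demote→Q1. Q0=[P2] Q1=[P1,P3,P4] Q2=[]
t=8-10: P2@Q0 runs 2, rem=4, I/O yield, promote→Q0. Q0=[P2] Q1=[P1,P3,P4] Q2=[]
t=10-12: P2@Q0 runs 2, rem=2, I/O yield, promote→Q0. Q0=[P2] Q1=[P1,P3,P4] Q2=[]
t=12-14: P2@Q0 runs 2, rem=0, completes. Q0=[] Q1=[P1,P3,P4] Q2=[]
t=14-19: P1@Q1 runs 5, rem=8, quantum used, demote→Q2. Q0=[] Q1=[P3,P4] Q2=[P1]
t=19-22: P3@Q1 runs 3, rem=9, I/O yield, promote→Q0. Q0=[P3] Q1=[P4] Q2=[P1]
t=22-24: P3@Q0 runs 2, rem=7, quantum used, demote→Q1. Q0=[] Q1=[P4,P3] Q2=[P1]
t=24-29: P4@Q1 runs 5, rem=2, quantum used, demote→Q2. Q0=[] Q1=[P3] Q2=[P1,P4]
t=29-32: P3@Q1 runs 3, rem=4, I/O yield, promote→Q0. Q0=[P3] Q1=[] Q2=[P1,P4]
t=32-34: P3@Q0 runs 2, rem=2, quantum used, demote→Q1. Q0=[] Q1=[P3] Q2=[P1,P4]
t=34-36: P3@Q1 runs 2, rem=0, completes. Q0=[] Q1=[] Q2=[P1,P4]
t=36-44: P1@Q2 runs 8, rem=0, completes. Q0=[] Q1=[] Q2=[P4]
t=44-46: P4@Q2 runs 2, rem=0, completes. Q0=[] Q1=[] Q2=[]

Answer: P2,P3,P1,P4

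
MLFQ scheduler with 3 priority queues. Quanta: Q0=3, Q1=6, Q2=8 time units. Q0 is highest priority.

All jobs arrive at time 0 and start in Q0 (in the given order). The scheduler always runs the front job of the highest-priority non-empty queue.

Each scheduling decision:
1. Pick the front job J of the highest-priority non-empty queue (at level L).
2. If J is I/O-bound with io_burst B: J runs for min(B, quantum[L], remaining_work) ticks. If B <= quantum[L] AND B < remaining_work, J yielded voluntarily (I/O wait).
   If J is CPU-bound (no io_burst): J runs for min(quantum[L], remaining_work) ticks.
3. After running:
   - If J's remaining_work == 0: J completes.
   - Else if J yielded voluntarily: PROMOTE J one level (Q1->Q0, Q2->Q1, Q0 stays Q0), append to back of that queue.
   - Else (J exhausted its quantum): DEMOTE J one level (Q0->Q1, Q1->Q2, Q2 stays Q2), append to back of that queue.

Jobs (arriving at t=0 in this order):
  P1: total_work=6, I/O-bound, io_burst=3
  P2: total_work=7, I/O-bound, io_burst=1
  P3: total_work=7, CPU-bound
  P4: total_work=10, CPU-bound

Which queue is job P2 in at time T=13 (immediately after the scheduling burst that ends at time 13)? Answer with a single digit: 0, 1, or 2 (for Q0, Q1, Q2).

t=0-3: P1@Q0 runs 3, rem=3, I/O yield, promote→Q0. Q0=[P2,P3,P4,P1] Q1=[] Q2=[]
t=3-4: P2@Q0 runs 1, rem=6, I/O yield, promote→Q0. Q0=[P3,P4,P1,P2] Q1=[] Q2=[]
t=4-7: P3@Q0 runs 3, rem=4, quantum used, demote→Q1. Q0=[P4,P1,P2] Q1=[P3] Q2=[]
t=7-10: P4@Q0 runs 3, rem=7, quantum used, demote→Q1. Q0=[P1,P2] Q1=[P3,P4] Q2=[]
t=10-13: P1@Q0 runs 3, rem=0, completes. Q0=[P2] Q1=[P3,P4] Q2=[]
t=13-14: P2@Q0 runs 1, rem=5, I/O yield, promote→Q0. Q0=[P2] Q1=[P3,P4] Q2=[]
t=14-15: P2@Q0 runs 1, rem=4, I/O yield, promote→Q0. Q0=[P2] Q1=[P3,P4] Q2=[]
t=15-16: P2@Q0 runs 1, rem=3, I/O yield, promote→Q0. Q0=[P2] Q1=[P3,P4] Q2=[]
t=16-17: P2@Q0 runs 1, rem=2, I/O yield, promote→Q0. Q0=[P2] Q1=[P3,P4] Q2=[]
t=17-18: P2@Q0 runs 1, rem=1, I/O yield, promote→Q0. Q0=[P2] Q1=[P3,P4] Q2=[]
t=18-19: P2@Q0 runs 1, rem=0, completes. Q0=[] Q1=[P3,P4] Q2=[]
t=19-23: P3@Q1 runs 4, rem=0, completes. Q0=[] Q1=[P4] Q2=[]
t=23-29: P4@Q1 runs 6, rem=1, quantum used, demote→Q2. Q0=[] Q1=[] Q2=[P4]
t=29-30: P4@Q2 runs 1, rem=0, completes. Q0=[] Q1=[] Q2=[]

Answer: 0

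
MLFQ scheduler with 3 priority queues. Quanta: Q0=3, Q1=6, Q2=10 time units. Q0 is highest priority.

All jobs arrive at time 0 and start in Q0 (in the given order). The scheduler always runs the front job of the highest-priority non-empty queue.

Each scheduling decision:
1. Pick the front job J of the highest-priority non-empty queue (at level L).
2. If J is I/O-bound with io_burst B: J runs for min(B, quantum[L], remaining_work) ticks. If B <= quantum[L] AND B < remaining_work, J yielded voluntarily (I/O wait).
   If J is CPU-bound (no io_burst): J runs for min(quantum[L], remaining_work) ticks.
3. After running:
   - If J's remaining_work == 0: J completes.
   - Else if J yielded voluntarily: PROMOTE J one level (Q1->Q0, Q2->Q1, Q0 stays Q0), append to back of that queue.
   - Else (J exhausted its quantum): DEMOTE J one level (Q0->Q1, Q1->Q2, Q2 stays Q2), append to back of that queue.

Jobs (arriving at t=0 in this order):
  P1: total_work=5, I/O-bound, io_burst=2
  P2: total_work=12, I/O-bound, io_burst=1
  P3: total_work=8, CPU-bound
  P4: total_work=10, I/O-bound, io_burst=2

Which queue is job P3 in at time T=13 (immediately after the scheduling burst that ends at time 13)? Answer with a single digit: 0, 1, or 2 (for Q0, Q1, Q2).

t=0-2: P1@Q0 runs 2, rem=3, I/O yield, promote→Q0. Q0=[P2,P3,P4,P1] Q1=[] Q2=[]
t=2-3: P2@Q0 runs 1, rem=11, I/O yield, promote→Q0. Q0=[P3,P4,P1,P2] Q1=[] Q2=[]
t=3-6: P3@Q0 runs 3, rem=5, quantum used, demote→Q1. Q0=[P4,P1,P2] Q1=[P3] Q2=[]
t=6-8: P4@Q0 runs 2, rem=8, I/O yield, promote→Q0. Q0=[P1,P2,P4] Q1=[P3] Q2=[]
t=8-10: P1@Q0 runs 2, rem=1, I/O yield, promote→Q0. Q0=[P2,P4,P1] Q1=[P3] Q2=[]
t=10-11: P2@Q0 runs 1, rem=10, I/O yield, promote→Q0. Q0=[P4,P1,P2] Q1=[P3] Q2=[]
t=11-13: P4@Q0 runs 2, rem=6, I/O yield, promote→Q0. Q0=[P1,P2,P4] Q1=[P3] Q2=[]
t=13-14: P1@Q0 runs 1, rem=0, completes. Q0=[P2,P4] Q1=[P3] Q2=[]
t=14-15: P2@Q0 runs 1, rem=9, I/O yield, promote→Q0. Q0=[P4,P2] Q1=[P3] Q2=[]
t=15-17: P4@Q0 runs 2, rem=4, I/O yield, promote→Q0. Q0=[P2,P4] Q1=[P3] Q2=[]
t=17-18: P2@Q0 runs 1, rem=8, I/O yield, promote→Q0. Q0=[P4,P2] Q1=[P3] Q2=[]
t=18-20: P4@Q0 runs 2, rem=2, I/O yield, promote→Q0. Q0=[P2,P4] Q1=[P3] Q2=[]
t=20-21: P2@Q0 runs 1, rem=7, I/O yield, promote→Q0. Q0=[P4,P2] Q1=[P3] Q2=[]
t=21-23: P4@Q0 runs 2, rem=0, completes. Q0=[P2] Q1=[P3] Q2=[]
t=23-24: P2@Q0 runs 1, rem=6, I/O yield, promote→Q0. Q0=[P2] Q1=[P3] Q2=[]
t=24-25: P2@Q0 runs 1, rem=5, I/O yield, promote→Q0. Q0=[P2] Q1=[P3] Q2=[]
t=25-26: P2@Q0 runs 1, rem=4, I/O yield, promote→Q0. Q0=[P2] Q1=[P3] Q2=[]
t=26-27: P2@Q0 runs 1, rem=3, I/O yield, promote→Q0. Q0=[P2] Q1=[P3] Q2=[]
t=27-28: P2@Q0 runs 1, rem=2, I/O yield, promote→Q0. Q0=[P2] Q1=[P3] Q2=[]
t=28-29: P2@Q0 runs 1, rem=1, I/O yield, promote→Q0. Q0=[P2] Q1=[P3] Q2=[]
t=29-30: P2@Q0 runs 1, rem=0, completes. Q0=[] Q1=[P3] Q2=[]
t=30-35: P3@Q1 runs 5, rem=0, completes. Q0=[] Q1=[] Q2=[]

Answer: 1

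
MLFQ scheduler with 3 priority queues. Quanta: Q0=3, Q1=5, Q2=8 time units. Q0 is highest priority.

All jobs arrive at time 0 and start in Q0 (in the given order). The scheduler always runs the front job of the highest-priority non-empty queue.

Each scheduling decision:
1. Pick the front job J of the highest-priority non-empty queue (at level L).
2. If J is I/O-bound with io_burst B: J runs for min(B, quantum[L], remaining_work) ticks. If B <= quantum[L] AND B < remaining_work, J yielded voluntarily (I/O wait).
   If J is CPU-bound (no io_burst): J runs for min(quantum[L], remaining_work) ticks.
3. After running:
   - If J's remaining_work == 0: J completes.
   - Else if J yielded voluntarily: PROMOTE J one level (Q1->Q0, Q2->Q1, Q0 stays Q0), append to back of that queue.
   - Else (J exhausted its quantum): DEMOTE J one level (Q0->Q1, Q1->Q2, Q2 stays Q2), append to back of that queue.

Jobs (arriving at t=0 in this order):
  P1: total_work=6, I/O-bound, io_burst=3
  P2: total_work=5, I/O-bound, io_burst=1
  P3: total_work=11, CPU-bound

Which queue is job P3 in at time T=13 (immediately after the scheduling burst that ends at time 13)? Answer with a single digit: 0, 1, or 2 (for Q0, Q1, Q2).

t=0-3: P1@Q0 runs 3, rem=3, I/O yield, promote→Q0. Q0=[P2,P3,P1] Q1=[] Q2=[]
t=3-4: P2@Q0 runs 1, rem=4, I/O yield, promote→Q0. Q0=[P3,P1,P2] Q1=[] Q2=[]
t=4-7: P3@Q0 runs 3, rem=8, quantum used, demote→Q1. Q0=[P1,P2] Q1=[P3] Q2=[]
t=7-10: P1@Q0 runs 3, rem=0, completes. Q0=[P2] Q1=[P3] Q2=[]
t=10-11: P2@Q0 runs 1, rem=3, I/O yield, promote→Q0. Q0=[P2] Q1=[P3] Q2=[]
t=11-12: P2@Q0 runs 1, rem=2, I/O yield, promote→Q0. Q0=[P2] Q1=[P3] Q2=[]
t=12-13: P2@Q0 runs 1, rem=1, I/O yield, promote→Q0. Q0=[P2] Q1=[P3] Q2=[]
t=13-14: P2@Q0 runs 1, rem=0, completes. Q0=[] Q1=[P3] Q2=[]
t=14-19: P3@Q1 runs 5, rem=3, quantum used, demote→Q2. Q0=[] Q1=[] Q2=[P3]
t=19-22: P3@Q2 runs 3, rem=0, completes. Q0=[] Q1=[] Q2=[]

Answer: 1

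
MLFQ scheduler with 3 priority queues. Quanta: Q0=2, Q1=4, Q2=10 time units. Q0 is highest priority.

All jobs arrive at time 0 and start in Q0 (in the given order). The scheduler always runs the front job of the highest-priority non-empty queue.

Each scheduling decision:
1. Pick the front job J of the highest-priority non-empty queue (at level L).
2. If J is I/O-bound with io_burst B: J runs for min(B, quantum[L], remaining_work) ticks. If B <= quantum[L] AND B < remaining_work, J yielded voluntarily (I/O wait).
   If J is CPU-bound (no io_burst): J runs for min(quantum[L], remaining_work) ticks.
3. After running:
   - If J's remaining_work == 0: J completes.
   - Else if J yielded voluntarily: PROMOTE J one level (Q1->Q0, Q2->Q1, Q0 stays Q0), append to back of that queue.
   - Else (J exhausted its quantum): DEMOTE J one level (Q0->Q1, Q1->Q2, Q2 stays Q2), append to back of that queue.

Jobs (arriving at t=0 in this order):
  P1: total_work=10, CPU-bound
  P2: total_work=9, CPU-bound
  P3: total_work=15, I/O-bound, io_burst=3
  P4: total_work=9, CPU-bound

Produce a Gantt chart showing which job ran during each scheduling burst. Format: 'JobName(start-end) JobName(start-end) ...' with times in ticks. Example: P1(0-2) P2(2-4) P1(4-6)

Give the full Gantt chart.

t=0-2: P1@Q0 runs 2, rem=8, quantum used, demote→Q1. Q0=[P2,P3,P4] Q1=[P1] Q2=[]
t=2-4: P2@Q0 runs 2, rem=7, quantum used, demote→Q1. Q0=[P3,P4] Q1=[P1,P2] Q2=[]
t=4-6: P3@Q0 runs 2, rem=13, quantum used, demote→Q1. Q0=[P4] Q1=[P1,P2,P3] Q2=[]
t=6-8: P4@Q0 runs 2, rem=7, quantum used, demote→Q1. Q0=[] Q1=[P1,P2,P3,P4] Q2=[]
t=8-12: P1@Q1 runs 4, rem=4, quantum used, demote→Q2. Q0=[] Q1=[P2,P3,P4] Q2=[P1]
t=12-16: P2@Q1 runs 4, rem=3, quantum used, demote→Q2. Q0=[] Q1=[P3,P4] Q2=[P1,P2]
t=16-19: P3@Q1 runs 3, rem=10, I/O yield, promote→Q0. Q0=[P3] Q1=[P4] Q2=[P1,P2]
t=19-21: P3@Q0 runs 2, rem=8, quantum used, demote→Q1. Q0=[] Q1=[P4,P3] Q2=[P1,P2]
t=21-25: P4@Q1 runs 4, rem=3, quantum used, demote→Q2. Q0=[] Q1=[P3] Q2=[P1,P2,P4]
t=25-28: P3@Q1 runs 3, rem=5, I/O yield, promote→Q0. Q0=[P3] Q1=[] Q2=[P1,P2,P4]
t=28-30: P3@Q0 runs 2, rem=3, quantum used, demote→Q1. Q0=[] Q1=[P3] Q2=[P1,P2,P4]
t=30-33: P3@Q1 runs 3, rem=0, completes. Q0=[] Q1=[] Q2=[P1,P2,P4]
t=33-37: P1@Q2 runs 4, rem=0, completes. Q0=[] Q1=[] Q2=[P2,P4]
t=37-40: P2@Q2 runs 3, rem=0, completes. Q0=[] Q1=[] Q2=[P4]
t=40-43: P4@Q2 runs 3, rem=0, completes. Q0=[] Q1=[] Q2=[]

Answer: P1(0-2) P2(2-4) P3(4-6) P4(6-8) P1(8-12) P2(12-16) P3(16-19) P3(19-21) P4(21-25) P3(25-28) P3(28-30) P3(30-33) P1(33-37) P2(37-40) P4(40-43)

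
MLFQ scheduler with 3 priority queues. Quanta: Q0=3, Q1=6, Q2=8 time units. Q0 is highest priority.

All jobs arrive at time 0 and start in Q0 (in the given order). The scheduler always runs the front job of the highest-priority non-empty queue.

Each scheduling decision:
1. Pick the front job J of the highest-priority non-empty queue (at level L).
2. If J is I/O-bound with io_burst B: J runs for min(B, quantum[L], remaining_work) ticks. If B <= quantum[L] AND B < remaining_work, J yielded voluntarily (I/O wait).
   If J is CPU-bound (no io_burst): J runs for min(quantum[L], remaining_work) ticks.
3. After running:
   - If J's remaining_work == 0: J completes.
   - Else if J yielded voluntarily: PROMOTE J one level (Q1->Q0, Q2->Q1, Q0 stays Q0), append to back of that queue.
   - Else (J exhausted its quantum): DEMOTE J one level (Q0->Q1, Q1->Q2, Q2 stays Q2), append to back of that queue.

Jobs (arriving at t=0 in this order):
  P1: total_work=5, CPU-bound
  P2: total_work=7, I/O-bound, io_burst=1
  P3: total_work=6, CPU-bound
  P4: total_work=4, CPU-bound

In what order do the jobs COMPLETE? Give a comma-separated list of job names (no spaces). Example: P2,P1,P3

t=0-3: P1@Q0 runs 3, rem=2, quantum used, demote→Q1. Q0=[P2,P3,P4] Q1=[P1] Q2=[]
t=3-4: P2@Q0 runs 1, rem=6, I/O yield, promote→Q0. Q0=[P3,P4,P2] Q1=[P1] Q2=[]
t=4-7: P3@Q0 runs 3, rem=3, quantum used, demote→Q1. Q0=[P4,P2] Q1=[P1,P3] Q2=[]
t=7-10: P4@Q0 runs 3, rem=1, quantum used, demote→Q1. Q0=[P2] Q1=[P1,P3,P4] Q2=[]
t=10-11: P2@Q0 runs 1, rem=5, I/O yield, promote→Q0. Q0=[P2] Q1=[P1,P3,P4] Q2=[]
t=11-12: P2@Q0 runs 1, rem=4, I/O yield, promote→Q0. Q0=[P2] Q1=[P1,P3,P4] Q2=[]
t=12-13: P2@Q0 runs 1, rem=3, I/O yield, promote→Q0. Q0=[P2] Q1=[P1,P3,P4] Q2=[]
t=13-14: P2@Q0 runs 1, rem=2, I/O yield, promote→Q0. Q0=[P2] Q1=[P1,P3,P4] Q2=[]
t=14-15: P2@Q0 runs 1, rem=1, I/O yield, promote→Q0. Q0=[P2] Q1=[P1,P3,P4] Q2=[]
t=15-16: P2@Q0 runs 1, rem=0, completes. Q0=[] Q1=[P1,P3,P4] Q2=[]
t=16-18: P1@Q1 runs 2, rem=0, completes. Q0=[] Q1=[P3,P4] Q2=[]
t=18-21: P3@Q1 runs 3, rem=0, completes. Q0=[] Q1=[P4] Q2=[]
t=21-22: P4@Q1 runs 1, rem=0, completes. Q0=[] Q1=[] Q2=[]

Answer: P2,P1,P3,P4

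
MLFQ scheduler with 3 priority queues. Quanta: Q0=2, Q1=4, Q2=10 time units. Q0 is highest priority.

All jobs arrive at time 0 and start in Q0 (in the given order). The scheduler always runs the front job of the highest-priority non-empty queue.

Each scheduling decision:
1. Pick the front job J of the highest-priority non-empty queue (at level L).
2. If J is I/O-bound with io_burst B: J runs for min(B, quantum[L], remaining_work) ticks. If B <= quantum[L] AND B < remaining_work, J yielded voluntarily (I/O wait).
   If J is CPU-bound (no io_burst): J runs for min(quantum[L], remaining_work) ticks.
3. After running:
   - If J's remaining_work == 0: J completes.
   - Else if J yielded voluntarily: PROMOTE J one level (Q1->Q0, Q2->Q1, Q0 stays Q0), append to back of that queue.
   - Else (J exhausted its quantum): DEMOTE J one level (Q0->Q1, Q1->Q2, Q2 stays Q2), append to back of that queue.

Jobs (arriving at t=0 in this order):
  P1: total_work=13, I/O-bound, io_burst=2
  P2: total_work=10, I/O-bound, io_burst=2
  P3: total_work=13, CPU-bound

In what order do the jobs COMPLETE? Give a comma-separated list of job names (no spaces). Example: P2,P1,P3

Answer: P2,P1,P3

Derivation:
t=0-2: P1@Q0 runs 2, rem=11, I/O yield, promote→Q0. Q0=[P2,P3,P1] Q1=[] Q2=[]
t=2-4: P2@Q0 runs 2, rem=8, I/O yield, promote→Q0. Q0=[P3,P1,P2] Q1=[] Q2=[]
t=4-6: P3@Q0 runs 2, rem=11, quantum used, demote→Q1. Q0=[P1,P2] Q1=[P3] Q2=[]
t=6-8: P1@Q0 runs 2, rem=9, I/O yield, promote→Q0. Q0=[P2,P1] Q1=[P3] Q2=[]
t=8-10: P2@Q0 runs 2, rem=6, I/O yield, promote→Q0. Q0=[P1,P2] Q1=[P3] Q2=[]
t=10-12: P1@Q0 runs 2, rem=7, I/O yield, promote→Q0. Q0=[P2,P1] Q1=[P3] Q2=[]
t=12-14: P2@Q0 runs 2, rem=4, I/O yield, promote→Q0. Q0=[P1,P2] Q1=[P3] Q2=[]
t=14-16: P1@Q0 runs 2, rem=5, I/O yield, promote→Q0. Q0=[P2,P1] Q1=[P3] Q2=[]
t=16-18: P2@Q0 runs 2, rem=2, I/O yield, promote→Q0. Q0=[P1,P2] Q1=[P3] Q2=[]
t=18-20: P1@Q0 runs 2, rem=3, I/O yield, promote→Q0. Q0=[P2,P1] Q1=[P3] Q2=[]
t=20-22: P2@Q0 runs 2, rem=0, completes. Q0=[P1] Q1=[P3] Q2=[]
t=22-24: P1@Q0 runs 2, rem=1, I/O yield, promote→Q0. Q0=[P1] Q1=[P3] Q2=[]
t=24-25: P1@Q0 runs 1, rem=0, completes. Q0=[] Q1=[P3] Q2=[]
t=25-29: P3@Q1 runs 4, rem=7, quantum used, demote→Q2. Q0=[] Q1=[] Q2=[P3]
t=29-36: P3@Q2 runs 7, rem=0, completes. Q0=[] Q1=[] Q2=[]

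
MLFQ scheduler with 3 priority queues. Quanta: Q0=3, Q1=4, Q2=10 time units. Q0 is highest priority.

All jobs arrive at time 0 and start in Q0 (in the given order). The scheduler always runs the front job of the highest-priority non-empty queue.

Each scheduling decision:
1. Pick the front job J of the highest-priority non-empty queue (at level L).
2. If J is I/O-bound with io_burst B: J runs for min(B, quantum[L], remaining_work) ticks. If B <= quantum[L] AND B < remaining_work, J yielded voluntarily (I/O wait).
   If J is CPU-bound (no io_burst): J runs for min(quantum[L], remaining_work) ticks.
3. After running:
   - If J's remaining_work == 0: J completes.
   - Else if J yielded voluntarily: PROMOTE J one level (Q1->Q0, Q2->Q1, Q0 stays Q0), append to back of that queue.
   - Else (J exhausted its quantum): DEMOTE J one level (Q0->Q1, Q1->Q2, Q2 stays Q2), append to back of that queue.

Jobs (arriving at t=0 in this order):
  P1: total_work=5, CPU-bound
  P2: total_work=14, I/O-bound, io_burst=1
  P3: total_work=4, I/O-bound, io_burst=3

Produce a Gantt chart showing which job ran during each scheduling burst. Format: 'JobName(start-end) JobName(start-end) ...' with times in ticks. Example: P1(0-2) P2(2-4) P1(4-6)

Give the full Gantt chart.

Answer: P1(0-3) P2(3-4) P3(4-7) P2(7-8) P3(8-9) P2(9-10) P2(10-11) P2(11-12) P2(12-13) P2(13-14) P2(14-15) P2(15-16) P2(16-17) P2(17-18) P2(18-19) P2(19-20) P2(20-21) P1(21-23)

Derivation:
t=0-3: P1@Q0 runs 3, rem=2, quantum used, demote→Q1. Q0=[P2,P3] Q1=[P1] Q2=[]
t=3-4: P2@Q0 runs 1, rem=13, I/O yield, promote→Q0. Q0=[P3,P2] Q1=[P1] Q2=[]
t=4-7: P3@Q0 runs 3, rem=1, I/O yield, promote→Q0. Q0=[P2,P3] Q1=[P1] Q2=[]
t=7-8: P2@Q0 runs 1, rem=12, I/O yield, promote→Q0. Q0=[P3,P2] Q1=[P1] Q2=[]
t=8-9: P3@Q0 runs 1, rem=0, completes. Q0=[P2] Q1=[P1] Q2=[]
t=9-10: P2@Q0 runs 1, rem=11, I/O yield, promote→Q0. Q0=[P2] Q1=[P1] Q2=[]
t=10-11: P2@Q0 runs 1, rem=10, I/O yield, promote→Q0. Q0=[P2] Q1=[P1] Q2=[]
t=11-12: P2@Q0 runs 1, rem=9, I/O yield, promote→Q0. Q0=[P2] Q1=[P1] Q2=[]
t=12-13: P2@Q0 runs 1, rem=8, I/O yield, promote→Q0. Q0=[P2] Q1=[P1] Q2=[]
t=13-14: P2@Q0 runs 1, rem=7, I/O yield, promote→Q0. Q0=[P2] Q1=[P1] Q2=[]
t=14-15: P2@Q0 runs 1, rem=6, I/O yield, promote→Q0. Q0=[P2] Q1=[P1] Q2=[]
t=15-16: P2@Q0 runs 1, rem=5, I/O yield, promote→Q0. Q0=[P2] Q1=[P1] Q2=[]
t=16-17: P2@Q0 runs 1, rem=4, I/O yield, promote→Q0. Q0=[P2] Q1=[P1] Q2=[]
t=17-18: P2@Q0 runs 1, rem=3, I/O yield, promote→Q0. Q0=[P2] Q1=[P1] Q2=[]
t=18-19: P2@Q0 runs 1, rem=2, I/O yield, promote→Q0. Q0=[P2] Q1=[P1] Q2=[]
t=19-20: P2@Q0 runs 1, rem=1, I/O yield, promote→Q0. Q0=[P2] Q1=[P1] Q2=[]
t=20-21: P2@Q0 runs 1, rem=0, completes. Q0=[] Q1=[P1] Q2=[]
t=21-23: P1@Q1 runs 2, rem=0, completes. Q0=[] Q1=[] Q2=[]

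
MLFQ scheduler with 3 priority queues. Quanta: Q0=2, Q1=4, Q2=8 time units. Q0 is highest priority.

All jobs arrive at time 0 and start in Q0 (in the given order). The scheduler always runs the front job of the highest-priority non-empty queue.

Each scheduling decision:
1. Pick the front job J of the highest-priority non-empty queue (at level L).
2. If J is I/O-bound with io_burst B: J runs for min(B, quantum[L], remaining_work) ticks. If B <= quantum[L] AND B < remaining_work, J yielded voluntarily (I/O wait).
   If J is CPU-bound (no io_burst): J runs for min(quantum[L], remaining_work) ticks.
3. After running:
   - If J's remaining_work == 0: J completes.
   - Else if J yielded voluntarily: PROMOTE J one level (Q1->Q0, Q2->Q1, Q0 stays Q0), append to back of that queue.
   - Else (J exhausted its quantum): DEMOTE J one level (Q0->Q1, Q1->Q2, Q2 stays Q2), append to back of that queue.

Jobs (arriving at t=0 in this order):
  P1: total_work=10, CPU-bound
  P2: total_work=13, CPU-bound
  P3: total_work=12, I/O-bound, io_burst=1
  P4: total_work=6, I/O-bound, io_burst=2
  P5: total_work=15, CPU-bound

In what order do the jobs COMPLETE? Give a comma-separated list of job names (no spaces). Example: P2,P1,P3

Answer: P4,P3,P1,P2,P5

Derivation:
t=0-2: P1@Q0 runs 2, rem=8, quantum used, demote→Q1. Q0=[P2,P3,P4,P5] Q1=[P1] Q2=[]
t=2-4: P2@Q0 runs 2, rem=11, quantum used, demote→Q1. Q0=[P3,P4,P5] Q1=[P1,P2] Q2=[]
t=4-5: P3@Q0 runs 1, rem=11, I/O yield, promote→Q0. Q0=[P4,P5,P3] Q1=[P1,P2] Q2=[]
t=5-7: P4@Q0 runs 2, rem=4, I/O yield, promote→Q0. Q0=[P5,P3,P4] Q1=[P1,P2] Q2=[]
t=7-9: P5@Q0 runs 2, rem=13, quantum used, demote→Q1. Q0=[P3,P4] Q1=[P1,P2,P5] Q2=[]
t=9-10: P3@Q0 runs 1, rem=10, I/O yield, promote→Q0. Q0=[P4,P3] Q1=[P1,P2,P5] Q2=[]
t=10-12: P4@Q0 runs 2, rem=2, I/O yield, promote→Q0. Q0=[P3,P4] Q1=[P1,P2,P5] Q2=[]
t=12-13: P3@Q0 runs 1, rem=9, I/O yield, promote→Q0. Q0=[P4,P3] Q1=[P1,P2,P5] Q2=[]
t=13-15: P4@Q0 runs 2, rem=0, completes. Q0=[P3] Q1=[P1,P2,P5] Q2=[]
t=15-16: P3@Q0 runs 1, rem=8, I/O yield, promote→Q0. Q0=[P3] Q1=[P1,P2,P5] Q2=[]
t=16-17: P3@Q0 runs 1, rem=7, I/O yield, promote→Q0. Q0=[P3] Q1=[P1,P2,P5] Q2=[]
t=17-18: P3@Q0 runs 1, rem=6, I/O yield, promote→Q0. Q0=[P3] Q1=[P1,P2,P5] Q2=[]
t=18-19: P3@Q0 runs 1, rem=5, I/O yield, promote→Q0. Q0=[P3] Q1=[P1,P2,P5] Q2=[]
t=19-20: P3@Q0 runs 1, rem=4, I/O yield, promote→Q0. Q0=[P3] Q1=[P1,P2,P5] Q2=[]
t=20-21: P3@Q0 runs 1, rem=3, I/O yield, promote→Q0. Q0=[P3] Q1=[P1,P2,P5] Q2=[]
t=21-22: P3@Q0 runs 1, rem=2, I/O yield, promote→Q0. Q0=[P3] Q1=[P1,P2,P5] Q2=[]
t=22-23: P3@Q0 runs 1, rem=1, I/O yield, promote→Q0. Q0=[P3] Q1=[P1,P2,P5] Q2=[]
t=23-24: P3@Q0 runs 1, rem=0, completes. Q0=[] Q1=[P1,P2,P5] Q2=[]
t=24-28: P1@Q1 runs 4, rem=4, quantum used, demote→Q2. Q0=[] Q1=[P2,P5] Q2=[P1]
t=28-32: P2@Q1 runs 4, rem=7, quantum used, demote→Q2. Q0=[] Q1=[P5] Q2=[P1,P2]
t=32-36: P5@Q1 runs 4, rem=9, quantum used, demote→Q2. Q0=[] Q1=[] Q2=[P1,P2,P5]
t=36-40: P1@Q2 runs 4, rem=0, completes. Q0=[] Q1=[] Q2=[P2,P5]
t=40-47: P2@Q2 runs 7, rem=0, completes. Q0=[] Q1=[] Q2=[P5]
t=47-55: P5@Q2 runs 8, rem=1, quantum used, demote→Q2. Q0=[] Q1=[] Q2=[P5]
t=55-56: P5@Q2 runs 1, rem=0, completes. Q0=[] Q1=[] Q2=[]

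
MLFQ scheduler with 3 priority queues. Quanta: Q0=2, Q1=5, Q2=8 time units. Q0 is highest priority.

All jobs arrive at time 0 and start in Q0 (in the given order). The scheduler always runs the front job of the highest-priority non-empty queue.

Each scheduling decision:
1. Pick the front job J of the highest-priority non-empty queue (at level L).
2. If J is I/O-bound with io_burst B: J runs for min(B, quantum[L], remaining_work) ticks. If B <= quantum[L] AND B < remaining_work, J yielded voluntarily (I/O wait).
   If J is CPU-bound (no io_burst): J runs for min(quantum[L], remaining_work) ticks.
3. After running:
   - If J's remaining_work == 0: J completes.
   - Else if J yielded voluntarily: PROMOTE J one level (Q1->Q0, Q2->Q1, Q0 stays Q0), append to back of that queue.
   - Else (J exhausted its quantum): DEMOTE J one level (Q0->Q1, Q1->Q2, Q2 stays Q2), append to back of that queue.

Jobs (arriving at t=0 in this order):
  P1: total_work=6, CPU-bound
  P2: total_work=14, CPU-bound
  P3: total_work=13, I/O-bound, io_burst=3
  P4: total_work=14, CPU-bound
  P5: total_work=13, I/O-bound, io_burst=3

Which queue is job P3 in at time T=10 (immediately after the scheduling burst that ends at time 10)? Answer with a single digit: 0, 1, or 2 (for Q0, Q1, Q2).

Answer: 1

Derivation:
t=0-2: P1@Q0 runs 2, rem=4, quantum used, demote→Q1. Q0=[P2,P3,P4,P5] Q1=[P1] Q2=[]
t=2-4: P2@Q0 runs 2, rem=12, quantum used, demote→Q1. Q0=[P3,P4,P5] Q1=[P1,P2] Q2=[]
t=4-6: P3@Q0 runs 2, rem=11, quantum used, demote→Q1. Q0=[P4,P5] Q1=[P1,P2,P3] Q2=[]
t=6-8: P4@Q0 runs 2, rem=12, quantum used, demote→Q1. Q0=[P5] Q1=[P1,P2,P3,P4] Q2=[]
t=8-10: P5@Q0 runs 2, rem=11, quantum used, demote→Q1. Q0=[] Q1=[P1,P2,P3,P4,P5] Q2=[]
t=10-14: P1@Q1 runs 4, rem=0, completes. Q0=[] Q1=[P2,P3,P4,P5] Q2=[]
t=14-19: P2@Q1 runs 5, rem=7, quantum used, demote→Q2. Q0=[] Q1=[P3,P4,P5] Q2=[P2]
t=19-22: P3@Q1 runs 3, rem=8, I/O yield, promote→Q0. Q0=[P3] Q1=[P4,P5] Q2=[P2]
t=22-24: P3@Q0 runs 2, rem=6, quantum used, demote→Q1. Q0=[] Q1=[P4,P5,P3] Q2=[P2]
t=24-29: P4@Q1 runs 5, rem=7, quantum used, demote→Q2. Q0=[] Q1=[P5,P3] Q2=[P2,P4]
t=29-32: P5@Q1 runs 3, rem=8, I/O yield, promote→Q0. Q0=[P5] Q1=[P3] Q2=[P2,P4]
t=32-34: P5@Q0 runs 2, rem=6, quantum used, demote→Q1. Q0=[] Q1=[P3,P5] Q2=[P2,P4]
t=34-37: P3@Q1 runs 3, rem=3, I/O yield, promote→Q0. Q0=[P3] Q1=[P5] Q2=[P2,P4]
t=37-39: P3@Q0 runs 2, rem=1, quantum used, demote→Q1. Q0=[] Q1=[P5,P3] Q2=[P2,P4]
t=39-42: P5@Q1 runs 3, rem=3, I/O yield, promote→Q0. Q0=[P5] Q1=[P3] Q2=[P2,P4]
t=42-44: P5@Q0 runs 2, rem=1, quantum used, demote→Q1. Q0=[] Q1=[P3,P5] Q2=[P2,P4]
t=44-45: P3@Q1 runs 1, rem=0, completes. Q0=[] Q1=[P5] Q2=[P2,P4]
t=45-46: P5@Q1 runs 1, rem=0, completes. Q0=[] Q1=[] Q2=[P2,P4]
t=46-53: P2@Q2 runs 7, rem=0, completes. Q0=[] Q1=[] Q2=[P4]
t=53-60: P4@Q2 runs 7, rem=0, completes. Q0=[] Q1=[] Q2=[]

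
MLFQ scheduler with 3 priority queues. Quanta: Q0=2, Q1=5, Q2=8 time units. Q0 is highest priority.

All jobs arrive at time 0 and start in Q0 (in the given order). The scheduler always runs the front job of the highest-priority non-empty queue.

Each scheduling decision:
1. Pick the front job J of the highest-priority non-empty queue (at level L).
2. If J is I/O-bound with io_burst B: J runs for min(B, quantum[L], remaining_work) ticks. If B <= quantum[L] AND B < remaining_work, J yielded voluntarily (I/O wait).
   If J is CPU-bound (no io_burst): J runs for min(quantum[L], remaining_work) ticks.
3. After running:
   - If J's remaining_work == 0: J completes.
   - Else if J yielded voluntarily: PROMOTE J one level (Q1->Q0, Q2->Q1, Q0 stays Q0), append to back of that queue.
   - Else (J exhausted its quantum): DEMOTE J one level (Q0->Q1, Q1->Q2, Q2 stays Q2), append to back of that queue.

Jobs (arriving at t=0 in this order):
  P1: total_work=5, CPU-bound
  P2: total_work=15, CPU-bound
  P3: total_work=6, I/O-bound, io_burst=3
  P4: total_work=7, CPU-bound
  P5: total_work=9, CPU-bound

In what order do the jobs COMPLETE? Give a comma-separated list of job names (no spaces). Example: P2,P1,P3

t=0-2: P1@Q0 runs 2, rem=3, quantum used, demote→Q1. Q0=[P2,P3,P4,P5] Q1=[P1] Q2=[]
t=2-4: P2@Q0 runs 2, rem=13, quantum used, demote→Q1. Q0=[P3,P4,P5] Q1=[P1,P2] Q2=[]
t=4-6: P3@Q0 runs 2, rem=4, quantum used, demote→Q1. Q0=[P4,P5] Q1=[P1,P2,P3] Q2=[]
t=6-8: P4@Q0 runs 2, rem=5, quantum used, demote→Q1. Q0=[P5] Q1=[P1,P2,P3,P4] Q2=[]
t=8-10: P5@Q0 runs 2, rem=7, quantum used, demote→Q1. Q0=[] Q1=[P1,P2,P3,P4,P5] Q2=[]
t=10-13: P1@Q1 runs 3, rem=0, completes. Q0=[] Q1=[P2,P3,P4,P5] Q2=[]
t=13-18: P2@Q1 runs 5, rem=8, quantum used, demote→Q2. Q0=[] Q1=[P3,P4,P5] Q2=[P2]
t=18-21: P3@Q1 runs 3, rem=1, I/O yield, promote→Q0. Q0=[P3] Q1=[P4,P5] Q2=[P2]
t=21-22: P3@Q0 runs 1, rem=0, completes. Q0=[] Q1=[P4,P5] Q2=[P2]
t=22-27: P4@Q1 runs 5, rem=0, completes. Q0=[] Q1=[P5] Q2=[P2]
t=27-32: P5@Q1 runs 5, rem=2, quantum used, demote→Q2. Q0=[] Q1=[] Q2=[P2,P5]
t=32-40: P2@Q2 runs 8, rem=0, completes. Q0=[] Q1=[] Q2=[P5]
t=40-42: P5@Q2 runs 2, rem=0, completes. Q0=[] Q1=[] Q2=[]

Answer: P1,P3,P4,P2,P5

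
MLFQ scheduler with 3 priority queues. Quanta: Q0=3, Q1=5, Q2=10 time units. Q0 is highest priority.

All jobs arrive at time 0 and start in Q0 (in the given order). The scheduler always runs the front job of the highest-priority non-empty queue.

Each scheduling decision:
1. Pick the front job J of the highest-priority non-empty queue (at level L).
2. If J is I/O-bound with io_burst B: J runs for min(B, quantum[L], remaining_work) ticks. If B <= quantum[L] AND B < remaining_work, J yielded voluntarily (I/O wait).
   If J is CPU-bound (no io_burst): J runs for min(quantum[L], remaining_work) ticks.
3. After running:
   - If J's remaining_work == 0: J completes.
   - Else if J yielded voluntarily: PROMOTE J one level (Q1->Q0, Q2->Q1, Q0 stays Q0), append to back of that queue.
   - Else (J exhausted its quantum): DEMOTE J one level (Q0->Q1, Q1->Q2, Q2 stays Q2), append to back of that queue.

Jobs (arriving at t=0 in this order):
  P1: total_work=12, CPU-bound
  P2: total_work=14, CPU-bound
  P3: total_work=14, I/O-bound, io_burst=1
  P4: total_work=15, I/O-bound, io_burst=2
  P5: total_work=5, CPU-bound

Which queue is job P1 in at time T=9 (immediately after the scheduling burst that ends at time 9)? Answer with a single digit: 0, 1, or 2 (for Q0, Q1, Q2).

t=0-3: P1@Q0 runs 3, rem=9, quantum used, demote→Q1. Q0=[P2,P3,P4,P5] Q1=[P1] Q2=[]
t=3-6: P2@Q0 runs 3, rem=11, quantum used, demote→Q1. Q0=[P3,P4,P5] Q1=[P1,P2] Q2=[]
t=6-7: P3@Q0 runs 1, rem=13, I/O yield, promote→Q0. Q0=[P4,P5,P3] Q1=[P1,P2] Q2=[]
t=7-9: P4@Q0 runs 2, rem=13, I/O yield, promote→Q0. Q0=[P5,P3,P4] Q1=[P1,P2] Q2=[]
t=9-12: P5@Q0 runs 3, rem=2, quantum used, demote→Q1. Q0=[P3,P4] Q1=[P1,P2,P5] Q2=[]
t=12-13: P3@Q0 runs 1, rem=12, I/O yield, promote→Q0. Q0=[P4,P3] Q1=[P1,P2,P5] Q2=[]
t=13-15: P4@Q0 runs 2, rem=11, I/O yield, promote→Q0. Q0=[P3,P4] Q1=[P1,P2,P5] Q2=[]
t=15-16: P3@Q0 runs 1, rem=11, I/O yield, promote→Q0. Q0=[P4,P3] Q1=[P1,P2,P5] Q2=[]
t=16-18: P4@Q0 runs 2, rem=9, I/O yield, promote→Q0. Q0=[P3,P4] Q1=[P1,P2,P5] Q2=[]
t=18-19: P3@Q0 runs 1, rem=10, I/O yield, promote→Q0. Q0=[P4,P3] Q1=[P1,P2,P5] Q2=[]
t=19-21: P4@Q0 runs 2, rem=7, I/O yield, promote→Q0. Q0=[P3,P4] Q1=[P1,P2,P5] Q2=[]
t=21-22: P3@Q0 runs 1, rem=9, I/O yield, promote→Q0. Q0=[P4,P3] Q1=[P1,P2,P5] Q2=[]
t=22-24: P4@Q0 runs 2, rem=5, I/O yield, promote→Q0. Q0=[P3,P4] Q1=[P1,P2,P5] Q2=[]
t=24-25: P3@Q0 runs 1, rem=8, I/O yield, promote→Q0. Q0=[P4,P3] Q1=[P1,P2,P5] Q2=[]
t=25-27: P4@Q0 runs 2, rem=3, I/O yield, promote→Q0. Q0=[P3,P4] Q1=[P1,P2,P5] Q2=[]
t=27-28: P3@Q0 runs 1, rem=7, I/O yield, promote→Q0. Q0=[P4,P3] Q1=[P1,P2,P5] Q2=[]
t=28-30: P4@Q0 runs 2, rem=1, I/O yield, promote→Q0. Q0=[P3,P4] Q1=[P1,P2,P5] Q2=[]
t=30-31: P3@Q0 runs 1, rem=6, I/O yield, promote→Q0. Q0=[P4,P3] Q1=[P1,P2,P5] Q2=[]
t=31-32: P4@Q0 runs 1, rem=0, completes. Q0=[P3] Q1=[P1,P2,P5] Q2=[]
t=32-33: P3@Q0 runs 1, rem=5, I/O yield, promote→Q0. Q0=[P3] Q1=[P1,P2,P5] Q2=[]
t=33-34: P3@Q0 runs 1, rem=4, I/O yield, promote→Q0. Q0=[P3] Q1=[P1,P2,P5] Q2=[]
t=34-35: P3@Q0 runs 1, rem=3, I/O yield, promote→Q0. Q0=[P3] Q1=[P1,P2,P5] Q2=[]
t=35-36: P3@Q0 runs 1, rem=2, I/O yield, promote→Q0. Q0=[P3] Q1=[P1,P2,P5] Q2=[]
t=36-37: P3@Q0 runs 1, rem=1, I/O yield, promote→Q0. Q0=[P3] Q1=[P1,P2,P5] Q2=[]
t=37-38: P3@Q0 runs 1, rem=0, completes. Q0=[] Q1=[P1,P2,P5] Q2=[]
t=38-43: P1@Q1 runs 5, rem=4, quantum used, demote→Q2. Q0=[] Q1=[P2,P5] Q2=[P1]
t=43-48: P2@Q1 runs 5, rem=6, quantum used, demote→Q2. Q0=[] Q1=[P5] Q2=[P1,P2]
t=48-50: P5@Q1 runs 2, rem=0, completes. Q0=[] Q1=[] Q2=[P1,P2]
t=50-54: P1@Q2 runs 4, rem=0, completes. Q0=[] Q1=[] Q2=[P2]
t=54-60: P2@Q2 runs 6, rem=0, completes. Q0=[] Q1=[] Q2=[]

Answer: 1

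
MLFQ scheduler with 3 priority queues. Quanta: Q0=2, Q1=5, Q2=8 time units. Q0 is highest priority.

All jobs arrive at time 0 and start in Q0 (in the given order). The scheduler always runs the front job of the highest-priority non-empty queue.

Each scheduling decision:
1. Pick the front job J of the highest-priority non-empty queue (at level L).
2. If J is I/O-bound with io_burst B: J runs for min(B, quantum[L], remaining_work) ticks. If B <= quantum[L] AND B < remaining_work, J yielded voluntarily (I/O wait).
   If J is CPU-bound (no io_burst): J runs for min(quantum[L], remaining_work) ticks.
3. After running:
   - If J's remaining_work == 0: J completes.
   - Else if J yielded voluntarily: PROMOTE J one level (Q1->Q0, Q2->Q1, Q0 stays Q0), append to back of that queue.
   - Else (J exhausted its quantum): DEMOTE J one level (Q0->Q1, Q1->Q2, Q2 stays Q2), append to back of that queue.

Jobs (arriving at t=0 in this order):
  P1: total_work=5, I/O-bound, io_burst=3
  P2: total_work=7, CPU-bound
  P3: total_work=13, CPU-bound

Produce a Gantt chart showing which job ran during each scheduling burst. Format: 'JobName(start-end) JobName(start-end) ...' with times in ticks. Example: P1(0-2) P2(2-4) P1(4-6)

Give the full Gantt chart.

Answer: P1(0-2) P2(2-4) P3(4-6) P1(6-9) P2(9-14) P3(14-19) P3(19-25)

Derivation:
t=0-2: P1@Q0 runs 2, rem=3, quantum used, demote→Q1. Q0=[P2,P3] Q1=[P1] Q2=[]
t=2-4: P2@Q0 runs 2, rem=5, quantum used, demote→Q1. Q0=[P3] Q1=[P1,P2] Q2=[]
t=4-6: P3@Q0 runs 2, rem=11, quantum used, demote→Q1. Q0=[] Q1=[P1,P2,P3] Q2=[]
t=6-9: P1@Q1 runs 3, rem=0, completes. Q0=[] Q1=[P2,P3] Q2=[]
t=9-14: P2@Q1 runs 5, rem=0, completes. Q0=[] Q1=[P3] Q2=[]
t=14-19: P3@Q1 runs 5, rem=6, quantum used, demote→Q2. Q0=[] Q1=[] Q2=[P3]
t=19-25: P3@Q2 runs 6, rem=0, completes. Q0=[] Q1=[] Q2=[]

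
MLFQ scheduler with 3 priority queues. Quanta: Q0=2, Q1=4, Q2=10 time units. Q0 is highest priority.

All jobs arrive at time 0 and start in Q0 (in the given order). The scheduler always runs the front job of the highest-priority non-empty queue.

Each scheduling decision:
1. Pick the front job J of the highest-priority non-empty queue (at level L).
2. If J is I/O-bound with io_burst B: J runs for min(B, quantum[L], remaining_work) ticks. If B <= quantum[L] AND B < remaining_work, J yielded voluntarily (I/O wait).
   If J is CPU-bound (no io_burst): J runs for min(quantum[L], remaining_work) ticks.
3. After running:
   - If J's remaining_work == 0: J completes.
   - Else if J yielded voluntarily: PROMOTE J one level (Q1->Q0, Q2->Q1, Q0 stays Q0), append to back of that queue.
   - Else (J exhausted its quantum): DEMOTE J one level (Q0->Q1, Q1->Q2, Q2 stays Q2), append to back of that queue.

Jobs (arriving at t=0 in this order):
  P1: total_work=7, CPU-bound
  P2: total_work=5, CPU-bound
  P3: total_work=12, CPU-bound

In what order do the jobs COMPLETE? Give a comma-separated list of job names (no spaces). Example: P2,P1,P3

t=0-2: P1@Q0 runs 2, rem=5, quantum used, demote→Q1. Q0=[P2,P3] Q1=[P1] Q2=[]
t=2-4: P2@Q0 runs 2, rem=3, quantum used, demote→Q1. Q0=[P3] Q1=[P1,P2] Q2=[]
t=4-6: P3@Q0 runs 2, rem=10, quantum used, demote→Q1. Q0=[] Q1=[P1,P2,P3] Q2=[]
t=6-10: P1@Q1 runs 4, rem=1, quantum used, demote→Q2. Q0=[] Q1=[P2,P3] Q2=[P1]
t=10-13: P2@Q1 runs 3, rem=0, completes. Q0=[] Q1=[P3] Q2=[P1]
t=13-17: P3@Q1 runs 4, rem=6, quantum used, demote→Q2. Q0=[] Q1=[] Q2=[P1,P3]
t=17-18: P1@Q2 runs 1, rem=0, completes. Q0=[] Q1=[] Q2=[P3]
t=18-24: P3@Q2 runs 6, rem=0, completes. Q0=[] Q1=[] Q2=[]

Answer: P2,P1,P3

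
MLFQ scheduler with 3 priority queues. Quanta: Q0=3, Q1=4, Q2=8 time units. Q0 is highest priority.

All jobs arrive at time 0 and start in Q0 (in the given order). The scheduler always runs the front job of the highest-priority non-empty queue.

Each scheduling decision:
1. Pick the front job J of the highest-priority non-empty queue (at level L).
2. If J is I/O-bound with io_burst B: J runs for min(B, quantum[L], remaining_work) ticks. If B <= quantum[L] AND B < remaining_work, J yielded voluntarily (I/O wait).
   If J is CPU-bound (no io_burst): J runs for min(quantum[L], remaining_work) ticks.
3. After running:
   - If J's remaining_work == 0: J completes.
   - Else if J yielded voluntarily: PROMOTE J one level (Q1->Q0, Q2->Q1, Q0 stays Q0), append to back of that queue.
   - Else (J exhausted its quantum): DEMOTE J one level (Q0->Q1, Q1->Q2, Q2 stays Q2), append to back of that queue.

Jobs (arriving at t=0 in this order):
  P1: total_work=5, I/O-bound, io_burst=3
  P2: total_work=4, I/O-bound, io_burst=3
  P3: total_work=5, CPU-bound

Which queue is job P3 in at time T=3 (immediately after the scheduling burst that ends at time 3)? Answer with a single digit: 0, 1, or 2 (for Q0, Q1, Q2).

Answer: 0

Derivation:
t=0-3: P1@Q0 runs 3, rem=2, I/O yield, promote→Q0. Q0=[P2,P3,P1] Q1=[] Q2=[]
t=3-6: P2@Q0 runs 3, rem=1, I/O yield, promote→Q0. Q0=[P3,P1,P2] Q1=[] Q2=[]
t=6-9: P3@Q0 runs 3, rem=2, quantum used, demote→Q1. Q0=[P1,P2] Q1=[P3] Q2=[]
t=9-11: P1@Q0 runs 2, rem=0, completes. Q0=[P2] Q1=[P3] Q2=[]
t=11-12: P2@Q0 runs 1, rem=0, completes. Q0=[] Q1=[P3] Q2=[]
t=12-14: P3@Q1 runs 2, rem=0, completes. Q0=[] Q1=[] Q2=[]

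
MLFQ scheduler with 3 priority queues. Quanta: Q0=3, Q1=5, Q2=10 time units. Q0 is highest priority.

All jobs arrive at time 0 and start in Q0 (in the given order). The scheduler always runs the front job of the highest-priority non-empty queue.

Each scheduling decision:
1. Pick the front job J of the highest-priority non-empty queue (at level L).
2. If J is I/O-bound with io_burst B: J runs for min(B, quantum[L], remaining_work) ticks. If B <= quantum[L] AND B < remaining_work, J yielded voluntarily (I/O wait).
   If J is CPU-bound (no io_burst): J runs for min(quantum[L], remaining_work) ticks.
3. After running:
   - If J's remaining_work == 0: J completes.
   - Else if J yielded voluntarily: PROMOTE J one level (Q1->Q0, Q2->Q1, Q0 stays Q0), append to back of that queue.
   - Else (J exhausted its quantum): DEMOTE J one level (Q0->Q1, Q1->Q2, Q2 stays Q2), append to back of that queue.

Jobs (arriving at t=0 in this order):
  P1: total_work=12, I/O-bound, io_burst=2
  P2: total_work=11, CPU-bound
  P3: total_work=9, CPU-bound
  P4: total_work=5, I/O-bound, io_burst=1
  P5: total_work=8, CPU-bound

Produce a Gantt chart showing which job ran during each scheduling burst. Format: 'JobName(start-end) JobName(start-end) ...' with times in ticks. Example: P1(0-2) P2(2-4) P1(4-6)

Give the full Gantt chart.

Answer: P1(0-2) P2(2-5) P3(5-8) P4(8-9) P5(9-12) P1(12-14) P4(14-15) P1(15-17) P4(17-18) P1(18-20) P4(20-21) P1(21-23) P4(23-24) P1(24-26) P2(26-31) P3(31-36) P5(36-41) P2(41-44) P3(44-45)

Derivation:
t=0-2: P1@Q0 runs 2, rem=10, I/O yield, promote→Q0. Q0=[P2,P3,P4,P5,P1] Q1=[] Q2=[]
t=2-5: P2@Q0 runs 3, rem=8, quantum used, demote→Q1. Q0=[P3,P4,P5,P1] Q1=[P2] Q2=[]
t=5-8: P3@Q0 runs 3, rem=6, quantum used, demote→Q1. Q0=[P4,P5,P1] Q1=[P2,P3] Q2=[]
t=8-9: P4@Q0 runs 1, rem=4, I/O yield, promote→Q0. Q0=[P5,P1,P4] Q1=[P2,P3] Q2=[]
t=9-12: P5@Q0 runs 3, rem=5, quantum used, demote→Q1. Q0=[P1,P4] Q1=[P2,P3,P5] Q2=[]
t=12-14: P1@Q0 runs 2, rem=8, I/O yield, promote→Q0. Q0=[P4,P1] Q1=[P2,P3,P5] Q2=[]
t=14-15: P4@Q0 runs 1, rem=3, I/O yield, promote→Q0. Q0=[P1,P4] Q1=[P2,P3,P5] Q2=[]
t=15-17: P1@Q0 runs 2, rem=6, I/O yield, promote→Q0. Q0=[P4,P1] Q1=[P2,P3,P5] Q2=[]
t=17-18: P4@Q0 runs 1, rem=2, I/O yield, promote→Q0. Q0=[P1,P4] Q1=[P2,P3,P5] Q2=[]
t=18-20: P1@Q0 runs 2, rem=4, I/O yield, promote→Q0. Q0=[P4,P1] Q1=[P2,P3,P5] Q2=[]
t=20-21: P4@Q0 runs 1, rem=1, I/O yield, promote→Q0. Q0=[P1,P4] Q1=[P2,P3,P5] Q2=[]
t=21-23: P1@Q0 runs 2, rem=2, I/O yield, promote→Q0. Q0=[P4,P1] Q1=[P2,P3,P5] Q2=[]
t=23-24: P4@Q0 runs 1, rem=0, completes. Q0=[P1] Q1=[P2,P3,P5] Q2=[]
t=24-26: P1@Q0 runs 2, rem=0, completes. Q0=[] Q1=[P2,P3,P5] Q2=[]
t=26-31: P2@Q1 runs 5, rem=3, quantum used, demote→Q2. Q0=[] Q1=[P3,P5] Q2=[P2]
t=31-36: P3@Q1 runs 5, rem=1, quantum used, demote→Q2. Q0=[] Q1=[P5] Q2=[P2,P3]
t=36-41: P5@Q1 runs 5, rem=0, completes. Q0=[] Q1=[] Q2=[P2,P3]
t=41-44: P2@Q2 runs 3, rem=0, completes. Q0=[] Q1=[] Q2=[P3]
t=44-45: P3@Q2 runs 1, rem=0, completes. Q0=[] Q1=[] Q2=[]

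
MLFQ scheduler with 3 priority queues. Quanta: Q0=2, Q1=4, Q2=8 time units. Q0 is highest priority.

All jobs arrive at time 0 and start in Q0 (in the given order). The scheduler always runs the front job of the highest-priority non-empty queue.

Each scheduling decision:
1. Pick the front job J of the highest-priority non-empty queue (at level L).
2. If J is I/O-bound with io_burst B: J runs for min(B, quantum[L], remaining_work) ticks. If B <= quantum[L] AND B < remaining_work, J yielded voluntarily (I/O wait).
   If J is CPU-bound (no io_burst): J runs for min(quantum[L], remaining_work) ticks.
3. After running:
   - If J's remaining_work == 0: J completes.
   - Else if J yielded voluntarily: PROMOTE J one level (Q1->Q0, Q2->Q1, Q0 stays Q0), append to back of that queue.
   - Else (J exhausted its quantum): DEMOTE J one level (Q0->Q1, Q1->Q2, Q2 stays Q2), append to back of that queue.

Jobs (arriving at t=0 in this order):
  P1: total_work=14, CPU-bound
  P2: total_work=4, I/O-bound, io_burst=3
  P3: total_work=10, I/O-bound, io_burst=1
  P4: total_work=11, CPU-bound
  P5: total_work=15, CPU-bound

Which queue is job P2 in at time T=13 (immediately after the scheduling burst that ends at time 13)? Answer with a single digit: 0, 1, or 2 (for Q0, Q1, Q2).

Answer: 1

Derivation:
t=0-2: P1@Q0 runs 2, rem=12, quantum used, demote→Q1. Q0=[P2,P3,P4,P5] Q1=[P1] Q2=[]
t=2-4: P2@Q0 runs 2, rem=2, quantum used, demote→Q1. Q0=[P3,P4,P5] Q1=[P1,P2] Q2=[]
t=4-5: P3@Q0 runs 1, rem=9, I/O yield, promote→Q0. Q0=[P4,P5,P3] Q1=[P1,P2] Q2=[]
t=5-7: P4@Q0 runs 2, rem=9, quantum used, demote→Q1. Q0=[P5,P3] Q1=[P1,P2,P4] Q2=[]
t=7-9: P5@Q0 runs 2, rem=13, quantum used, demote→Q1. Q0=[P3] Q1=[P1,P2,P4,P5] Q2=[]
t=9-10: P3@Q0 runs 1, rem=8, I/O yield, promote→Q0. Q0=[P3] Q1=[P1,P2,P4,P5] Q2=[]
t=10-11: P3@Q0 runs 1, rem=7, I/O yield, promote→Q0. Q0=[P3] Q1=[P1,P2,P4,P5] Q2=[]
t=11-12: P3@Q0 runs 1, rem=6, I/O yield, promote→Q0. Q0=[P3] Q1=[P1,P2,P4,P5] Q2=[]
t=12-13: P3@Q0 runs 1, rem=5, I/O yield, promote→Q0. Q0=[P3] Q1=[P1,P2,P4,P5] Q2=[]
t=13-14: P3@Q0 runs 1, rem=4, I/O yield, promote→Q0. Q0=[P3] Q1=[P1,P2,P4,P5] Q2=[]
t=14-15: P3@Q0 runs 1, rem=3, I/O yield, promote→Q0. Q0=[P3] Q1=[P1,P2,P4,P5] Q2=[]
t=15-16: P3@Q0 runs 1, rem=2, I/O yield, promote→Q0. Q0=[P3] Q1=[P1,P2,P4,P5] Q2=[]
t=16-17: P3@Q0 runs 1, rem=1, I/O yield, promote→Q0. Q0=[P3] Q1=[P1,P2,P4,P5] Q2=[]
t=17-18: P3@Q0 runs 1, rem=0, completes. Q0=[] Q1=[P1,P2,P4,P5] Q2=[]
t=18-22: P1@Q1 runs 4, rem=8, quantum used, demote→Q2. Q0=[] Q1=[P2,P4,P5] Q2=[P1]
t=22-24: P2@Q1 runs 2, rem=0, completes. Q0=[] Q1=[P4,P5] Q2=[P1]
t=24-28: P4@Q1 runs 4, rem=5, quantum used, demote→Q2. Q0=[] Q1=[P5] Q2=[P1,P4]
t=28-32: P5@Q1 runs 4, rem=9, quantum used, demote→Q2. Q0=[] Q1=[] Q2=[P1,P4,P5]
t=32-40: P1@Q2 runs 8, rem=0, completes. Q0=[] Q1=[] Q2=[P4,P5]
t=40-45: P4@Q2 runs 5, rem=0, completes. Q0=[] Q1=[] Q2=[P5]
t=45-53: P5@Q2 runs 8, rem=1, quantum used, demote→Q2. Q0=[] Q1=[] Q2=[P5]
t=53-54: P5@Q2 runs 1, rem=0, completes. Q0=[] Q1=[] Q2=[]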